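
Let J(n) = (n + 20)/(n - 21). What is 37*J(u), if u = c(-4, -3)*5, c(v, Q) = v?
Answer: 0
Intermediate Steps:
u = -20 (u = -4*5 = -20)
J(n) = (20 + n)/(-21 + n)
37*J(u) = 37*((20 - 20)/(-21 - 20)) = 37*(0/(-41)) = 37*(-1/41*0) = 37*0 = 0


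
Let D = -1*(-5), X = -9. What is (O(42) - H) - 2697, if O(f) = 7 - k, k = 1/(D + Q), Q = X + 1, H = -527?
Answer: -6488/3 ≈ -2162.7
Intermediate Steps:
D = 5
Q = -8 (Q = -9 + 1 = -8)
k = -⅓ (k = 1/(5 - 8) = 1/(-3) = -⅓ ≈ -0.33333)
O(f) = 22/3 (O(f) = 7 - 1*(-⅓) = 7 + ⅓ = 22/3)
(O(42) - H) - 2697 = (22/3 - 1*(-527)) - 2697 = (22/3 + 527) - 2697 = 1603/3 - 2697 = -6488/3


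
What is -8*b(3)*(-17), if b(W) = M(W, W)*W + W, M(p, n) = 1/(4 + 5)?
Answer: 1360/3 ≈ 453.33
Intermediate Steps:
M(p, n) = 1/9
b(W) = 10*W/9 (b(W) = W/9 + W = 10*W/9)
-8*b(3)*(-17) = -80*3/9*(-17) = -8*10/3*(-17) = -80/3*(-17) = 1360/3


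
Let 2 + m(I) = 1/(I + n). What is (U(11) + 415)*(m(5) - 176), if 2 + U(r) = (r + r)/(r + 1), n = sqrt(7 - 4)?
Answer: -9734479/132 - 2489*sqrt(3)/132 ≈ -73779.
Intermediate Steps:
n = sqrt(3) ≈ 1.7320
U(r) = -2 + 2*r/(1 + r) (U(r) = -2 + (r + r)/(r + 1) = -2 + (2*r)/(1 + r) = -2 + 2*r/(1 + r))
m(I) = -2 + 1/(I + sqrt(3))
(U(11) + 415)*(m(5) - 176) = (-2/(1 + 11) + 415)*((1 - 2*5 - 2*sqrt(3))/(5 + sqrt(3)) - 176) = (-2/12 + 415)*((1 - 10 - 2*sqrt(3))/(5 + sqrt(3)) - 176) = (-2*1/12 + 415)*((-9 - 2*sqrt(3))/(5 + sqrt(3)) - 176) = (-1/6 + 415)*(-176 + (-9 - 2*sqrt(3))/(5 + sqrt(3))) = 2489*(-176 + (-9 - 2*sqrt(3))/(5 + sqrt(3)))/6 = -219032/3 + 2489*(-9 - 2*sqrt(3))/(6*(5 + sqrt(3)))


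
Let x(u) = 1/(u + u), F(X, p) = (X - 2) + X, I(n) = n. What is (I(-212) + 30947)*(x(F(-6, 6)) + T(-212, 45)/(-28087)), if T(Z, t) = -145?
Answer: -738469845/786436 ≈ -939.01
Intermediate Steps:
F(X, p) = -2 + 2*X (F(X, p) = (-2 + X) + X = -2 + 2*X)
x(u) = 1/(2*u)
(I(-212) + 30947)*(x(F(-6, 6)) + T(-212, 45)/(-28087)) = (-212 + 30947)*(1/(2*(-2 + 2*(-6))) - 145/(-28087)) = 30735*(1/(2*(-2 - 12)) - 145*(-1/28087)) = 30735*((1/2)/(-14) + 145/28087) = 30735*((1/2)*(-1/14) + 145/28087) = 30735*(-1/28 + 145/28087) = 30735*(-24027/786436) = -738469845/786436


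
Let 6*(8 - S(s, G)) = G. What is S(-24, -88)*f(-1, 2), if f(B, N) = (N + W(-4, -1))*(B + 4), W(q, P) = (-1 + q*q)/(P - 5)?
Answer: -34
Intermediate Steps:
W(q, P) = (-1 + q²)/(-5 + P)
S(s, G) = 8 - G/6
f(B, N) = (4 + B)*(-5/2 + N) (f(B, N) = (N + (-1 + (-4)²)/(-5 - 1))*(B + 4) = (N + (-1 + 16)/(-6))*(4 + B) = (N - ⅙*15)*(4 + B) = (N - 5/2)*(4 + B) = (-5/2 + N)*(4 + B) = (4 + B)*(-5/2 + N))
S(-24, -88)*f(-1, 2) = (8 - ⅙*(-88))*(-10 + 4*2 - 5/2*(-1) - 1*2) = (8 + 44/3)*(-10 + 8 + 5/2 - 2) = (68/3)*(-3/2) = -34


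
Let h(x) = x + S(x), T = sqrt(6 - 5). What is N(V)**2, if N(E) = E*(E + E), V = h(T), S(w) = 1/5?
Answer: 5184/625 ≈ 8.2944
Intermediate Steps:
T = 1 (T = sqrt(1) = 1)
S(w) = 1/5
h(x) = 1/5 + x (h(x) = x + 1/5 = 1/5 + x)
V = 6/5 (V = 1/5 + 1 = 6/5 ≈ 1.2000)
N(E) = 2*E**2 (N(E) = E*(2*E) = 2*E**2)
N(V)**2 = (2*(6/5)**2)**2 = (2*(36/25))**2 = (72/25)**2 = 5184/625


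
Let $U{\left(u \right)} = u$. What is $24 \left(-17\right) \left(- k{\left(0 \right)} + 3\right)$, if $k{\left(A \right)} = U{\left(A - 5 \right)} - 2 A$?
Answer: $-3264$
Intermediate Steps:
$k{\left(A \right)} = -5 - A$ ($k{\left(A \right)} = \left(A - 5\right) - 2 A = \left(-5 + A\right) - 2 A = -5 - A$)
$24 \left(-17\right) \left(- k{\left(0 \right)} + 3\right) = 24 \left(-17\right) \left(- (-5 - 0) + 3\right) = - 408 \left(- (-5 + 0) + 3\right) = - 408 \left(\left(-1\right) \left(-5\right) + 3\right) = - 408 \left(5 + 3\right) = \left(-408\right) 8 = -3264$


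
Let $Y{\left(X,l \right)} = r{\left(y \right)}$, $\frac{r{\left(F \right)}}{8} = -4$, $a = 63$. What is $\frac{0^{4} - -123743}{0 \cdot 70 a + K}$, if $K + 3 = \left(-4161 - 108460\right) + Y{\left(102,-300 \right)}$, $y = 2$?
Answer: $- \frac{123743}{112656} \approx -1.0984$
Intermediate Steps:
$r{\left(F \right)} = -32$ ($r{\left(F \right)} = 8 \left(-4\right) = -32$)
$Y{\left(X,l \right)} = -32$
$K = -112656$ ($K = -3 - 112653 = -112656$)
$\frac{0^{4} - -123743}{0 \cdot 70 a + K} = \frac{0^{4} - -123743}{0 \cdot 70 \cdot 63 - 112656} = \frac{0 + 123743}{0 \cdot 63 - 112656} = \frac{123743}{0 - 112656} = \frac{123743}{-112656} = 123743 \left(- \frac{1}{112656}\right) = - \frac{123743}{112656}$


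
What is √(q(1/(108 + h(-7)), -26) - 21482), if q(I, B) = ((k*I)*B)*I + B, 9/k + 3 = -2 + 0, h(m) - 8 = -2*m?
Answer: I*√9087128830/650 ≈ 146.66*I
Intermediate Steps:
h(m) = 8 - 2*m
k = -9/5 (k = 9/(-3 + (-2 + 0)) = 9/(-3 - 2) = 9/(-5) = 9*(-⅕) = -9/5 ≈ -1.8000)
q(I, B) = B - 9*B*I²/5 (q(I, B) = ((-9*I/5)*B)*I + B = (-9*B*I/5)*I + B = -9*B*I²/5 + B = B - 9*B*I²/5)
√(q(1/(108 + h(-7)), -26) - 21482) = √((⅕)*(-26)*(5 - 9/(108 + (8 - 2*(-7)))²) - 21482) = √((⅕)*(-26)*(5 - 9/(108 + (8 + 14))²) - 21482) = √((⅕)*(-26)*(5 - 9/(108 + 22)²) - 21482) = √((⅕)*(-26)*(5 - 9*(1/130)²) - 21482) = √((⅕)*(-26)*(5 - 9*1/16900) - 21482) = √((⅕)*(-26)*(5 - 9/16900) - 21482) = √((⅕)*(-26)*(84491/16900) - 21482) = √(-84491/3250 - 21482) = √(-69900991/3250) = I*√9087128830/650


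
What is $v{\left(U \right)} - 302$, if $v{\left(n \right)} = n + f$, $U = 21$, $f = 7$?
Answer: $-274$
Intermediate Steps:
$v{\left(n \right)} = 7 + n$ ($v{\left(n \right)} = n + 7 = 7 + n$)
$v{\left(U \right)} - 302 = \left(7 + 21\right) - 302 = 28 - 302 = -274$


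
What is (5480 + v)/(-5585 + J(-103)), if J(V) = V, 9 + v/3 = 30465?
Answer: -12106/711 ≈ -17.027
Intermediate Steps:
v = 91368 (v = -27 + 3*30465 = -27 + 91395 = 91368)
(5480 + v)/(-5585 + J(-103)) = (5480 + 91368)/(-5585 - 103) = 96848/(-5688) = 96848*(-1/5688) = -12106/711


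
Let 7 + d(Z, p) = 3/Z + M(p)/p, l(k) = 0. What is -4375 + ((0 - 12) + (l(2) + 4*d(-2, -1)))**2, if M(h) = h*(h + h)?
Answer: -1459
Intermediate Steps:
M(h) = 2*h**2 (M(h) = h*(2*h) = 2*h**2)
d(Z, p) = -7 + 2*p + 3/Z (d(Z, p) = -7 + (3/Z + (2*p**2)/p) = -7 + (3/Z + 2*p) = -7 + (2*p + 3/Z) = -7 + 2*p + 3/Z)
-4375 + ((0 - 12) + (l(2) + 4*d(-2, -1)))**2 = -4375 + ((0 - 12) + (0 + 4*(-7 + 2*(-1) + 3/(-2))))**2 = -4375 + (-12 + (0 + 4*(-7 - 2 + 3*(-1/2))))**2 = -4375 + (-12 + (0 + 4*(-7 - 2 - 3/2)))**2 = -4375 + (-12 + (0 + 4*(-21/2)))**2 = -4375 + (-12 + (0 - 42))**2 = -4375 + (-12 - 42)**2 = -4375 + (-54)**2 = -4375 + 2916 = -1459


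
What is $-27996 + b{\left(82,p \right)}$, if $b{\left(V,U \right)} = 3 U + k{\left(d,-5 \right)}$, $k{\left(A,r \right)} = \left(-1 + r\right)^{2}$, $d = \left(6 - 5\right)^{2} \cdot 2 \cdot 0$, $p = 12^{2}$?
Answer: $-27528$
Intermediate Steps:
$p = 144$
$d = 0$ ($d = 1^{2} \cdot 2 \cdot 0 = 1 \cdot 2 \cdot 0 = 2 \cdot 0 = 0$)
$b{\left(V,U \right)} = 36 + 3 U$ ($b{\left(V,U \right)} = 3 U + \left(-1 - 5\right)^{2} = 3 U + \left(-6\right)^{2} = 3 U + 36 = 36 + 3 U$)
$-27996 + b{\left(82,p \right)} = -27996 + \left(36 + 3 \cdot 144\right) = -27996 + \left(36 + 432\right) = -27996 + 468 = -27528$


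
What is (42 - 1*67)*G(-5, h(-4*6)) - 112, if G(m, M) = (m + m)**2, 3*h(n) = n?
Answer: -2612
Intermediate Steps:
h(n) = n/3
G(m, M) = 4*m**2 (G(m, M) = (2*m)**2 = 4*m**2)
(42 - 1*67)*G(-5, h(-4*6)) - 112 = (42 - 1*67)*(4*(-5)**2) - 112 = (42 - 67)*(4*25) - 112 = -25*100 - 112 = -2500 - 112 = -2612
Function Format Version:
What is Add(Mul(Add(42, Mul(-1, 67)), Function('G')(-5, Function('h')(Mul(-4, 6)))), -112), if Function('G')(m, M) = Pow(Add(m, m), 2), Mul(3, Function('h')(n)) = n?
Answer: -2612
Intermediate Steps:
Function('h')(n) = Mul(Rational(1, 3), n)
Function('G')(m, M) = Mul(4, Pow(m, 2)) (Function('G')(m, M) = Pow(Mul(2, m), 2) = Mul(4, Pow(m, 2)))
Add(Mul(Add(42, Mul(-1, 67)), Function('G')(-5, Function('h')(Mul(-4, 6)))), -112) = Add(Mul(Add(42, Mul(-1, 67)), Mul(4, Pow(-5, 2))), -112) = Add(Mul(Add(42, -67), Mul(4, 25)), -112) = Add(Mul(-25, 100), -112) = Add(-2500, -112) = -2612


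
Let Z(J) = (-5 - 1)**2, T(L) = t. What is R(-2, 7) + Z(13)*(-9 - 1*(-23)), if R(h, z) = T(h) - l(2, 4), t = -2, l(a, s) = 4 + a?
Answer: 496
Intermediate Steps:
T(L) = -2
R(h, z) = -8 (R(h, z) = -2 - (4 + 2) = -2 - 1*6 = -2 - 6 = -8)
Z(J) = 36 (Z(J) = (-6)**2 = 36)
R(-2, 7) + Z(13)*(-9 - 1*(-23)) = -8 + 36*(-9 - 1*(-23)) = -8 + 36*(-9 + 23) = -8 + 36*14 = -8 + 504 = 496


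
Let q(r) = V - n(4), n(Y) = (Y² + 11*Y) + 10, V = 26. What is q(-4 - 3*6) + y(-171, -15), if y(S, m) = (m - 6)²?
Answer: 397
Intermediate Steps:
y(S, m) = (-6 + m)²
n(Y) = 10 + Y² + 11*Y
q(r) = -44 (q(r) = 26 - (10 + 4² + 11*4) = 26 - (10 + 16 + 44) = 26 - 1*70 = 26 - 70 = -44)
q(-4 - 3*6) + y(-171, -15) = -44 + (-6 - 15)² = -44 + (-21)² = -44 + 441 = 397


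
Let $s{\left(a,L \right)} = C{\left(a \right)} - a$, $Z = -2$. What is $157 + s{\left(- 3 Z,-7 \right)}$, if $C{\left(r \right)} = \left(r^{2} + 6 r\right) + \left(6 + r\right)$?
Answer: $235$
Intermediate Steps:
$C{\left(r \right)} = 6 + r^{2} + 7 r$
$s{\left(a,L \right)} = 6 + a^{2} + 6 a$ ($s{\left(a,L \right)} = \left(6 + a^{2} + 7 a\right) - a = 6 + a^{2} + 6 a$)
$157 + s{\left(- 3 Z,-7 \right)} = 157 + \left(6 + \left(\left(-3\right) \left(-2\right)\right)^{2} + 6 \left(\left(-3\right) \left(-2\right)\right)\right) = 157 + \left(6 + 6^{2} + 6 \cdot 6\right) = 157 + \left(6 + 36 + 36\right) = 157 + 78 = 235$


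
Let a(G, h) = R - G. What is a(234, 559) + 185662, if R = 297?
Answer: 185725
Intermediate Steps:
a(G, h) = 297 - G
a(234, 559) + 185662 = (297 - 1*234) + 185662 = (297 - 234) + 185662 = 63 + 185662 = 185725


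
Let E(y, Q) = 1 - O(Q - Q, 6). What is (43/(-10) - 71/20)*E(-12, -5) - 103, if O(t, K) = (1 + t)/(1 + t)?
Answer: -103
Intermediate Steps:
O(t, K) = 1
E(y, Q) = 0 (E(y, Q) = 1 - 1*1 = 1 - 1 = 0)
(43/(-10) - 71/20)*E(-12, -5) - 103 = (43/(-10) - 71/20)*0 - 103 = (43*(-1/10) - 71*1/20)*0 - 103 = (-43/10 - 71/20)*0 - 103 = -157/20*0 - 103 = 0 - 103 = -103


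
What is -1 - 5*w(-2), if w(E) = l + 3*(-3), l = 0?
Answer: 44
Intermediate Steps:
w(E) = -9 (w(E) = 0 + 3*(-3) = 0 - 9 = -9)
-1 - 5*w(-2) = -1 - 5*(-9) = -1 + 45 = 44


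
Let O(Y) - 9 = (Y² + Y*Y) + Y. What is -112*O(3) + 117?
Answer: -3243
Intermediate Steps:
O(Y) = 9 + Y + 2*Y² (O(Y) = 9 + ((Y² + Y*Y) + Y) = 9 + ((Y² + Y²) + Y) = 9 + (2*Y² + Y) = 9 + (Y + 2*Y²) = 9 + Y + 2*Y²)
-112*O(3) + 117 = -112*(9 + 3 + 2*3²) + 117 = -112*(9 + 3 + 2*9) + 117 = -112*(9 + 3 + 18) + 117 = -112*30 + 117 = -3360 + 117 = -3243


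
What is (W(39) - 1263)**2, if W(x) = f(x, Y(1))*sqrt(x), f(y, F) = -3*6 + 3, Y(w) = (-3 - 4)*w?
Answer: 1603944 + 37890*sqrt(39) ≈ 1.8406e+6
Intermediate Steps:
Y(w) = -7*w
f(y, F) = -15 (f(y, F) = -18 + 3 = -15)
W(x) = -15*sqrt(x)
(W(39) - 1263)**2 = (-15*sqrt(39) - 1263)**2 = (-1263 - 15*sqrt(39))**2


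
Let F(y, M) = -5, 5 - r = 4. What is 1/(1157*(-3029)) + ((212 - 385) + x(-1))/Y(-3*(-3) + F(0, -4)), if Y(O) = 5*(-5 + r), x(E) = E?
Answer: 304896101/35045530 ≈ 8.7000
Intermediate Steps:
r = 1 (r = 5 - 1*4 = 5 - 4 = 1)
Y(O) = -20 (Y(O) = 5*(-5 + 1) = 5*(-4) = -20)
1/(1157*(-3029)) + ((212 - 385) + x(-1))/Y(-3*(-3) + F(0, -4)) = 1/(1157*(-3029)) + ((212 - 385) - 1)/(-20) = (1/1157)*(-1/3029) + (-173 - 1)*(-1/20) = -1/3504553 - 174*(-1/20) = -1/3504553 + 87/10 = 304896101/35045530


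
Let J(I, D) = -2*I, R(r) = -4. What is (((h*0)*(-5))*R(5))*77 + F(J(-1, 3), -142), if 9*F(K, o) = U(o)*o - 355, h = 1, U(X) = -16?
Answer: 213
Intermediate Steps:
F(K, o) = -355/9 - 16*o/9 (F(K, o) = (-16*o - 355)/9 = (-355 - 16*o)/9 = -355/9 - 16*o/9)
(((h*0)*(-5))*R(5))*77 + F(J(-1, 3), -142) = (((1*0)*(-5))*(-4))*77 + (-355/9 - 16/9*(-142)) = ((0*(-5))*(-4))*77 + (-355/9 + 2272/9) = (0*(-4))*77 + 213 = 0*77 + 213 = 0 + 213 = 213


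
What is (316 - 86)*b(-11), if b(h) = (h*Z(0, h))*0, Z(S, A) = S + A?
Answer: 0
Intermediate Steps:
Z(S, A) = A + S
b(h) = 0 (b(h) = (h*(h + 0))*0 = (h*h)*0 = h**2*0 = 0)
(316 - 86)*b(-11) = (316 - 86)*0 = 230*0 = 0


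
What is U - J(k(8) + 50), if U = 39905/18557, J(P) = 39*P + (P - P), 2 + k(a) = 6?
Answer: -39041137/18557 ≈ -2103.8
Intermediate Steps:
k(a) = 4 (k(a) = -2 + 6 = 4)
J(P) = 39*P (J(P) = 39*P + 0 = 39*P)
U = 39905/18557 (U = 39905*(1/18557) = 39905/18557 ≈ 2.1504)
U - J(k(8) + 50) = 39905/18557 - 39*(4 + 50) = 39905/18557 - 39*54 = 39905/18557 - 1*2106 = 39905/18557 - 2106 = -39041137/18557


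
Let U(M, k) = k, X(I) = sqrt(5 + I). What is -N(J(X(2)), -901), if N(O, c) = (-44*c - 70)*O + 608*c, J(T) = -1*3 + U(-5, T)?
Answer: 666530 - 39574*sqrt(7) ≈ 5.6183e+5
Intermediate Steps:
J(T) = -3 + T (J(T) = -1*3 + T = -3 + T)
N(O, c) = 608*c + O*(-70 - 44*c) (N(O, c) = (-70 - 44*c)*O + 608*c = O*(-70 - 44*c) + 608*c = 608*c + O*(-70 - 44*c))
-N(J(X(2)), -901) = -(-70*(-3 + sqrt(5 + 2)) + 608*(-901) - 44*(-3 + sqrt(5 + 2))*(-901)) = -(-70*(-3 + sqrt(7)) - 547808 - 44*(-3 + sqrt(7))*(-901)) = -((210 - 70*sqrt(7)) - 547808 + (-118932 + 39644*sqrt(7))) = -(-666530 + 39574*sqrt(7)) = 666530 - 39574*sqrt(7)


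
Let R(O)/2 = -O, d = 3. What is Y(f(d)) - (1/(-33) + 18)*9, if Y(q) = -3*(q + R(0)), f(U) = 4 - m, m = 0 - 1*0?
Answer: -1911/11 ≈ -173.73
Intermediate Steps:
m = 0 (m = 0 + 0 = 0)
R(O) = -2*O (R(O) = 2*(-O) = -2*O)
f(U) = 4 (f(U) = 4 - 1*0 = 4 + 0 = 4)
Y(q) = -3*q (Y(q) = -3*(q - 2*0) = -3*(q + 0) = -3*q)
Y(f(d)) - (1/(-33) + 18)*9 = -3*4 - (1/(-33) + 18)*9 = -12 - (-1/33 + 18)*9 = -12 - 593*9/33 = -12 - 1*1779/11 = -12 - 1779/11 = -1911/11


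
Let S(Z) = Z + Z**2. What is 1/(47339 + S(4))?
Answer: 1/47359 ≈ 2.1115e-5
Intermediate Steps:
1/(47339 + S(4)) = 1/(47339 + 4*(1 + 4)) = 1/(47339 + 4*5) = 1/(47339 + 20) = 1/47359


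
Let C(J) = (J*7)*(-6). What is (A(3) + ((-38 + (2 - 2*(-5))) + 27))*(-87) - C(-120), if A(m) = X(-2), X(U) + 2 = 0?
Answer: -4953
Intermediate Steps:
X(U) = -2 (X(U) = -2 + 0 = -2)
A(m) = -2
C(J) = -42*J (C(J) = (7*J)*(-6) = -42*J)
(A(3) + ((-38 + (2 - 2*(-5))) + 27))*(-87) - C(-120) = (-2 + ((-38 + (2 - 2*(-5))) + 27))*(-87) - (-42)*(-120) = (-2 + ((-38 + (2 + 10)) + 27))*(-87) - 1*5040 = (-2 + ((-38 + 12) + 27))*(-87) - 5040 = (-2 + (-26 + 27))*(-87) - 5040 = (-2 + 1)*(-87) - 5040 = -1*(-87) - 5040 = 87 - 5040 = -4953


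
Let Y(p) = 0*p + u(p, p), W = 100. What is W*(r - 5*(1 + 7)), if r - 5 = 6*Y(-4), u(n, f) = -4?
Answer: -5900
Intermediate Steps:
Y(p) = -4 (Y(p) = 0*p - 4 = 0 - 4 = -4)
r = -19 (r = 5 + 6*(-4) = 5 - 24 = -19)
W*(r - 5*(1 + 7)) = 100*(-19 - 5*(1 + 7)) = 100*(-19 - 5*8) = 100*(-19 - 40) = 100*(-59) = -5900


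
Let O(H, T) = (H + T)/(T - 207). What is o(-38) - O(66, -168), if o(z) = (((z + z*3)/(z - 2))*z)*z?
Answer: 685866/125 ≈ 5486.9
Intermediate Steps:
o(z) = 4*z³/(-2 + z) (o(z) = (((z + 3*z)/(-2 + z))*z)*z = (((4*z)/(-2 + z))*z)*z = ((4*z/(-2 + z))*z)*z = (4*z²/(-2 + z))*z = 4*z³/(-2 + z))
O(H, T) = (H + T)/(-207 + T)
o(-38) - O(66, -168) = 4*(-38)³/(-2 - 38) - (66 - 168)/(-207 - 168) = 4*(-54872)/(-40) - (-102)/(-375) = 4*(-54872)*(-1/40) - (-1)*(-102)/375 = 27436/5 - 1*34/125 = 27436/5 - 34/125 = 685866/125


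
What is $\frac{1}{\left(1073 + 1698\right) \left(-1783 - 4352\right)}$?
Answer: $- \frac{1}{17000085} \approx -5.8823 \cdot 10^{-8}$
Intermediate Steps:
$\frac{1}{\left(1073 + 1698\right) \left(-1783 - 4352\right)} = \frac{1}{2771 \left(-6135\right)} = \frac{1}{-17000085} = - \frac{1}{17000085}$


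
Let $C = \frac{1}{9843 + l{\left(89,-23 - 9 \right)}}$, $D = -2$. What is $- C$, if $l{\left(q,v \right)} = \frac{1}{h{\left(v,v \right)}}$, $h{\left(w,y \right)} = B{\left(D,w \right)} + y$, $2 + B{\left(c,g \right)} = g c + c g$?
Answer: $- \frac{94}{925243} \approx -0.00010159$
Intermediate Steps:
$B{\left(c,g \right)} = -2 + 2 c g$ ($B{\left(c,g \right)} = -2 + \left(g c + c g\right) = -2 + \left(c g + c g\right) = -2 + 2 c g$)
$h{\left(w,y \right)} = -2 + y - 4 w$ ($h{\left(w,y \right)} = \left(-2 + 2 \left(-2\right) w\right) + y = \left(-2 - 4 w\right) + y = -2 + y - 4 w$)
$l{\left(q,v \right)} = \frac{1}{-2 - 3 v}$ ($l{\left(q,v \right)} = \frac{1}{-2 + v - 4 v} = \frac{1}{-2 - 3 v}$)
$C = \frac{94}{925243}$ ($C = \frac{1}{9843 - \frac{1}{2 + 3 \left(-23 - 9\right)}} = \frac{1}{9843 - \frac{1}{2 + 3 \left(-32\right)}} = \frac{1}{9843 - \frac{1}{2 - 96}} = \frac{1}{9843 - \frac{1}{-94}} = \frac{1}{9843 - - \frac{1}{94}} = \frac{1}{9843 + \frac{1}{94}} = \frac{1}{\frac{925243}{94}} = \frac{94}{925243} \approx 0.00010159$)
$- C = \left(-1\right) \frac{94}{925243} = - \frac{94}{925243}$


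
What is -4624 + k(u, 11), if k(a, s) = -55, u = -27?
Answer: -4679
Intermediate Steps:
-4624 + k(u, 11) = -4624 - 55 = -4679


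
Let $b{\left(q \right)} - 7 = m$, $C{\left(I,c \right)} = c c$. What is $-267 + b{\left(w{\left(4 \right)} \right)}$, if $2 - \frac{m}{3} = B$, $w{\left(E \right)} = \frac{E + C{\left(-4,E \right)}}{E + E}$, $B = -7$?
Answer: $-233$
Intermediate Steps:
$C{\left(I,c \right)} = c^{2}$
$w{\left(E \right)} = \frac{E + E^{2}}{2 E}$ ($w{\left(E \right)} = \frac{E + E^{2}}{E + E} = \frac{E + E^{2}}{2 E}$)
$m = 27$ ($m = 6 - -21 = 6 + 21 = 27$)
$b{\left(q \right)} = 34$ ($b{\left(q \right)} = 7 + 27 = 34$)
$-267 + b{\left(w{\left(4 \right)} \right)} = -267 + 34 = -233$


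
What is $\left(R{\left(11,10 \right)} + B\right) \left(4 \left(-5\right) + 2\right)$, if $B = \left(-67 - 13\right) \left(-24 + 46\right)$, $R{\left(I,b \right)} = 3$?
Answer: $31626$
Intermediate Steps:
$B = -1760$ ($B = \left(-80\right) 22 = -1760$)
$\left(R{\left(11,10 \right)} + B\right) \left(4 \left(-5\right) + 2\right) = \left(3 - 1760\right) \left(4 \left(-5\right) + 2\right) = - 1757 \left(-20 + 2\right) = \left(-1757\right) \left(-18\right) = 31626$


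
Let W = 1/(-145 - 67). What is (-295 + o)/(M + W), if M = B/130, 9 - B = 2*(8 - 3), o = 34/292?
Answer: 98878390/4161 ≈ 23763.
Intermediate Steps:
o = 17/146 (o = 34*(1/292) = 17/146 ≈ 0.11644)
B = -1 (B = 9 - 2*(8 - 3) = 9 - 2*5 = 9 - 1*10 = 9 - 10 = -1)
M = -1/130 ≈ -0.0076923
W = -1/212 (W = 1/(-212) = -1/212 ≈ -0.0047170)
(-295 + o)/(M + W) = (-295 + 17/146)/(-1/130 - 1/212) = -43053/(146*(-171/13780)) = -43053/146*(-13780/171) = 98878390/4161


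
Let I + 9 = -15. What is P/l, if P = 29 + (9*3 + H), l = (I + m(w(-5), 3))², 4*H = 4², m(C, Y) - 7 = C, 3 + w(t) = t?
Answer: 12/125 ≈ 0.096000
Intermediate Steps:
w(t) = -3 + t
m(C, Y) = 7 + C
H = 4 (H = (¼)*4² = (¼)*16 = 4)
I = -24 (I = -9 - 15 = -24)
l = 625 (l = (-24 + (7 + (-3 - 5)))² = (-24 + (7 - 8))² = (-24 - 1)² = (-25)² = 625)
P = 60 (P = 29 + (9*3 + 4) = 29 + (27 + 4) = 29 + 31 = 60)
P/l = 60/625 = 60*(1/625) = 12/125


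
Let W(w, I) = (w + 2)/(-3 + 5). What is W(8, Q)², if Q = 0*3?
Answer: 25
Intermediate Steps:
Q = 0
W(w, I) = 1 + w/2 (W(w, I) = (2 + w)/2 = (2 + w)*(½) = 1 + w/2)
W(8, Q)² = (1 + (½)*8)² = (1 + 4)² = 5² = 25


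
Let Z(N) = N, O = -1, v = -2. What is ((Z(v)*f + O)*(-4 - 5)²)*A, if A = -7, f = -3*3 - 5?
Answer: -15309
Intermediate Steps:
f = -14 (f = -9 - 5 = -14)
((Z(v)*f + O)*(-4 - 5)²)*A = ((-2*(-14) - 1)*(-4 - 5)²)*(-7) = ((28 - 1)*(-9)²)*(-7) = (27*81)*(-7) = 2187*(-7) = -15309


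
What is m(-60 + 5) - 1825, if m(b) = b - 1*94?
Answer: -1974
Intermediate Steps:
m(b) = -94 + b (m(b) = b - 94 = -94 + b)
m(-60 + 5) - 1825 = (-94 + (-60 + 5)) - 1825 = (-94 - 55) - 1825 = -149 - 1825 = -1974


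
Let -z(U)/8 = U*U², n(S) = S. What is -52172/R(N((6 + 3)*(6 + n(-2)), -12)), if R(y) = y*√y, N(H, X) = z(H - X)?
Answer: -13043*I*√6/509607936 ≈ -6.2693e-5*I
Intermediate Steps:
z(U) = -8*U³ (z(U) = -8*U*U² = -8*U³)
N(H, X) = -8*(H - X)³
R(y) = y^(3/2)
-52172/R(N((6 + 3)*(6 + n(-2)), -12)) = -52172*I*√2/(32*((6 + 3)*(6 - 2) - 1*(-12))^(9/2)) = -52172*I*√2/(32*(9*4 + 12)^(9/2)) = -52172*I*√2/(32*(36 + 12)^(9/2)) = -52172*I*√6/2038431744 = -13043*I*√6/509607936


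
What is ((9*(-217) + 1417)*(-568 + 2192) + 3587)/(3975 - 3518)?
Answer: -866877/457 ≈ -1896.9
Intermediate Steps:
((9*(-217) + 1417)*(-568 + 2192) + 3587)/(3975 - 3518) = ((-1953 + 1417)*1624 + 3587)/457 = (-536*1624 + 3587)*(1/457) = (-870464 + 3587)*(1/457) = -866877*1/457 = -866877/457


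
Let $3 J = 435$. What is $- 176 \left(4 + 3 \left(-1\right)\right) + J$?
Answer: $-31$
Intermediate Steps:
$J = 145$ ($J = \frac{1}{3} \cdot 435 = 145$)
$- 176 \left(4 + 3 \left(-1\right)\right) + J = - 176 \left(4 + 3 \left(-1\right)\right) + 145 = - 176 \left(4 - 3\right) + 145 = \left(-176\right) 1 + 145 = -176 + 145 = -31$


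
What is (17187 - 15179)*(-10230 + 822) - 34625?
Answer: -18925889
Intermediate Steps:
(17187 - 15179)*(-10230 + 822) - 34625 = 2008*(-9408) - 34625 = -18891264 - 34625 = -18925889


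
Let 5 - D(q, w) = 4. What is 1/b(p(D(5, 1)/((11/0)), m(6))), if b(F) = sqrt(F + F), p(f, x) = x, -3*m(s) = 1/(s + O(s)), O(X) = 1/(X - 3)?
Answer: -I*sqrt(38)/2 ≈ -3.0822*I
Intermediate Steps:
O(X) = 1/(-3 + X)
D(q, w) = 1 (D(q, w) = 5 - 1*4 = 5 - 4 = 1)
m(s) = -1/(3*(s + 1/(-3 + s)))
b(F) = sqrt(2)*sqrt(F) (b(F) = sqrt(2*F) = sqrt(2)*sqrt(F))
1/b(p(D(5, 1)/((11/0)), m(6))) = 1/(sqrt(2)*sqrt((3 - 1*6)/(3*(1 + 6*(-3 + 6))))) = 1/(sqrt(2)*sqrt((3 - 6)/(3*(1 + 6*3)))) = 1/(sqrt(2)*sqrt((1/3)*(-3)/(1 + 18))) = 1/(sqrt(2)*sqrt((1/3)*(-3)/19)) = 1/(sqrt(2)*sqrt((1/3)*(1/19)*(-3))) = 1/(sqrt(2)*sqrt(-1/19)) = 1/(sqrt(2)*(I*sqrt(19)/19)) = 1/(I*sqrt(38)/19) = -I*sqrt(38)/2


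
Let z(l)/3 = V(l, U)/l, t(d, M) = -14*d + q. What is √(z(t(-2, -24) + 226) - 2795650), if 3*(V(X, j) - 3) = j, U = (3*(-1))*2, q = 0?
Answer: I*√180364154638/254 ≈ 1672.0*I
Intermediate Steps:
t(d, M) = -14*d (t(d, M) = -14*d + 0 = -14*d)
U = -6 (U = -3*2 = -6)
V(X, j) = 3 + j/3
z(l) = 3/l (z(l) = 3*((3 + (⅓)*(-6))/l) = 3*((3 - 2)/l) = 3*(1/l) = 3/l)
√(z(t(-2, -24) + 226) - 2795650) = √(3/(-14*(-2) + 226) - 2795650) = √(3/(28 + 226) - 2795650) = √(3/254 - 2795650) = √(-710095097/254) = I*√180364154638/254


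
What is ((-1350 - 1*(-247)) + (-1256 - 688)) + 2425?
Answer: -622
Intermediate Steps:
((-1350 - 1*(-247)) + (-1256 - 688)) + 2425 = ((-1350 + 247) - 1944) + 2425 = (-1103 - 1944) + 2425 = -3047 + 2425 = -622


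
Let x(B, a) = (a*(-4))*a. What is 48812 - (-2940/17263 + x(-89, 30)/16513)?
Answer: 13914650709248/285063919 ≈ 48812.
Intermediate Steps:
x(B, a) = -4*a**2 (x(B, a) = (-4*a)*a = -4*a**2)
48812 - (-2940/17263 + x(-89, 30)/16513) = 48812 - (-2940/17263 - 4*30**2/16513) = 48812 - (-2940*1/17263 - 4*900*(1/16513)) = 48812 - (-2940/17263 - 3600*1/16513) = 48812 - (-2940/17263 - 3600/16513) = 48812 - 1*(-110695020/285063919) = 48812 + 110695020/285063919 = 13914650709248/285063919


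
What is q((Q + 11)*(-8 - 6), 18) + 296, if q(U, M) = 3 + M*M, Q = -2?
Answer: 623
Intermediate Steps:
q(U, M) = 3 + M²
q((Q + 11)*(-8 - 6), 18) + 296 = (3 + 18²) + 296 = (3 + 324) + 296 = 327 + 296 = 623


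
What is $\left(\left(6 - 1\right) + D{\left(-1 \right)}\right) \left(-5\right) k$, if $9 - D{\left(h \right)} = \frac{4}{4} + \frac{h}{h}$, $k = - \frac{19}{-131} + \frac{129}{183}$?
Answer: $- \frac{407520}{7991} \approx -50.997$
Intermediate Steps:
$k = \frac{6792}{7991}$ ($k = \left(-19\right) \left(- \frac{1}{131}\right) + 129 \cdot \frac{1}{183} = \frac{19}{131} + \frac{43}{61} = \frac{6792}{7991} \approx 0.84996$)
$D{\left(h \right)} = 7$ ($D{\left(h \right)} = 9 - \left(\frac{4}{4} + \frac{h}{h}\right) = 9 - \left(4 \cdot \frac{1}{4} + 1\right) = 9 - \left(1 + 1\right) = 9 - 2 = 7$)
$\left(\left(6 - 1\right) + D{\left(-1 \right)}\right) \left(-5\right) k = \left(\left(6 - 1\right) + 7\right) \left(-5\right) \frac{6792}{7991} = \left(5 + 7\right) \left(-5\right) \frac{6792}{7991} = 12 \left(-5\right) \frac{6792}{7991} = \left(-60\right) \frac{6792}{7991} = - \frac{407520}{7991}$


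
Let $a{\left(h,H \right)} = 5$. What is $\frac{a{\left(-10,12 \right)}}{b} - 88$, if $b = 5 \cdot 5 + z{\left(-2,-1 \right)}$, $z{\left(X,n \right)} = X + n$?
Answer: $- \frac{1931}{22} \approx -87.773$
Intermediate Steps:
$b = 22$ ($b = 5 \cdot 5 - 3 = 25 - 3 = 22$)
$\frac{a{\left(-10,12 \right)}}{b} - 88 = \frac{1}{22} \cdot 5 - 88 = \frac{5}{22} - 88 = - \frac{1931}{22}$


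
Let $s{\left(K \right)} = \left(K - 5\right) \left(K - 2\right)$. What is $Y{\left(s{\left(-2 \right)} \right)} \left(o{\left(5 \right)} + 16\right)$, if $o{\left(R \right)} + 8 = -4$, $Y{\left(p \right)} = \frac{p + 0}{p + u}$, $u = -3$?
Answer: $\frac{112}{25} \approx 4.48$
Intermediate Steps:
$s{\left(K \right)} = \left(-5 + K\right) \left(-2 + K\right)$
$Y{\left(p \right)} = \frac{p}{-3 + p}$ ($Y{\left(p \right)} = \frac{p + 0}{p - 3} = \frac{p}{-3 + p}$)
$o{\left(R \right)} = -12$ ($o{\left(R \right)} = -8 - 4 = -12$)
$Y{\left(s{\left(-2 \right)} \right)} \left(o{\left(5 \right)} + 16\right) = \frac{10 + \left(-2\right)^{2} - -14}{-3 + \left(10 + \left(-2\right)^{2} - -14\right)} \left(-12 + 16\right) = \frac{10 + 4 + 14}{-3 + \left(10 + 4 + 14\right)} 4 = \frac{28}{-3 + 28} \cdot 4 = \frac{28}{25} \cdot 4 = \frac{112}{25}$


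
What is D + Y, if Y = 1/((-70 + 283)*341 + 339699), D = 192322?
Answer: 79300514905/412332 ≈ 1.9232e+5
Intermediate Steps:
Y = 1/412332 (Y = 1/(213*341 + 339699) = 1/(72633 + 339699) = 1/412332 ≈ 2.4252e-6)
D + Y = 192322 + 1/412332 = 79300514905/412332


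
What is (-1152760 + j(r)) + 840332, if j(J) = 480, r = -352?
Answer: -311948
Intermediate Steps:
(-1152760 + j(r)) + 840332 = (-1152760 + 480) + 840332 = -1152280 + 840332 = -311948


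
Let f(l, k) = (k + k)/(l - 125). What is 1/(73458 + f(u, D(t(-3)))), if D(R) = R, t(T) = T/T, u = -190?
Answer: 315/23139268 ≈ 1.3613e-5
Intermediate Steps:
t(T) = 1
f(l, k) = 2*k/(-125 + l) (f(l, k) = (2*k)/(-125 + l) = 2*k/(-125 + l))
1/(73458 + f(u, D(t(-3)))) = 1/(73458 + 2*1/(-125 - 190)) = 1/(73458 + 2*1/(-315)) = 1/(73458 + 2*1*(-1/315)) = 1/(73458 - 2/315) = 1/(23139268/315) = 315/23139268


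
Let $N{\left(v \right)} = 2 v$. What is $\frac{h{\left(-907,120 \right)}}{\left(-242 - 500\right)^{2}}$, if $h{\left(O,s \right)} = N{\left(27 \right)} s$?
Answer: $\frac{1620}{137641} \approx 0.01177$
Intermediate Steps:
$h{\left(O,s \right)} = 54 s$ ($h{\left(O,s \right)} = 2 \cdot 27 s = 54 s$)
$\frac{h{\left(-907,120 \right)}}{\left(-242 - 500\right)^{2}} = \frac{54 \cdot 120}{\left(-242 - 500\right)^{2}} = \frac{6480}{\left(-742\right)^{2}} = \frac{6480}{550564} = 6480 \cdot \frac{1}{550564} = \frac{1620}{137641}$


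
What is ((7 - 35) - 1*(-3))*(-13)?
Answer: 325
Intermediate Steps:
((7 - 35) - 1*(-3))*(-13) = (-28 + 3)*(-13) = -25*(-13) = 325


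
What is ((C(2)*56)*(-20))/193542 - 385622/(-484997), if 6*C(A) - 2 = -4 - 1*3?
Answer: 112630075486/140800934061 ≈ 0.79992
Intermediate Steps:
C(A) = -⅚ (C(A) = ⅓ + (-4 - 1*3)/6 = ⅓ + (-4 - 3)/6 = ⅓ + (⅙)*(-7) = ⅓ - 7/6 = -⅚)
((C(2)*56)*(-20))/193542 - 385622/(-484997) = (-⅚*56*(-20))/193542 - 385622/(-484997) = -140/3*(-20)*(1/193542) - 385622*(-1/484997) = (2800/3)*(1/193542) + 385622/484997 = 1400/290313 + 385622/484997 = 112630075486/140800934061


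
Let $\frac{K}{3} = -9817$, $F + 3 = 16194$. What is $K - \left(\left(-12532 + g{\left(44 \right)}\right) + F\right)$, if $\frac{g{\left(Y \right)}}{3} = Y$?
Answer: $-33242$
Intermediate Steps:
$F = 16191$ ($F = -3 + 16194 = 16191$)
$g{\left(Y \right)} = 3 Y$
$K = -29451$ ($K = 3 \left(-9817\right) = -29451$)
$K - \left(\left(-12532 + g{\left(44 \right)}\right) + F\right) = -29451 - \left(\left(-12532 + 3 \cdot 44\right) + 16191\right) = -29451 - \left(\left(-12532 + 132\right) + 16191\right) = -29451 - \left(-12400 + 16191\right) = -29451 - 3791 = -33242$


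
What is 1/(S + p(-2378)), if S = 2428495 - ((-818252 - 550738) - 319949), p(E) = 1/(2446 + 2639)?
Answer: 5085/20937151891 ≈ 2.4287e-7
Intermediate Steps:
p(E) = 1/5085
S = 4117434 (S = 2428495 - (-1368990 - 319949) = 2428495 - 1*(-1688939) = 2428495 + 1688939 = 4117434)
1/(S + p(-2378)) = 1/(4117434 + 1/5085) = 1/(20937151891/5085) = 5085/20937151891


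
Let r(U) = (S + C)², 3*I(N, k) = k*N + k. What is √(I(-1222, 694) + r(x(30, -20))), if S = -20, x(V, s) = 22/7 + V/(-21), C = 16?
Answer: I*√282442 ≈ 531.45*I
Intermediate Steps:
x(V, s) = 22/7 - V/21 (x(V, s) = 22*(⅐) + V*(-1/21) = 22/7 - V/21)
I(N, k) = k/3 + N*k/3 (I(N, k) = (k*N + k)/3 = (N*k + k)/3 = (k + N*k)/3 = k/3 + N*k/3)
r(U) = 16 (r(U) = (-20 + 16)² = (-4)² = 16)
√(I(-1222, 694) + r(x(30, -20))) = √((⅓)*694*(1 - 1222) + 16) = √((⅓)*694*(-1221) + 16) = √(-282458 + 16) = √(-282442) = I*√282442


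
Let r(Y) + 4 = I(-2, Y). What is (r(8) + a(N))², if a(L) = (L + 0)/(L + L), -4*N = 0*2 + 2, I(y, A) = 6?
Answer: 25/4 ≈ 6.2500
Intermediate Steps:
r(Y) = 2 (r(Y) = -4 + 6 = 2)
N = -½ (N = -(0*2 + 2)/4 = -(0 + 2)/4 = -¼*2 = -½ ≈ -0.50000)
a(L) = ½ (a(L) = L/((2*L)) = L*(1/(2*L)) = ½)
(r(8) + a(N))² = (2 + ½)² = (5/2)² = 25/4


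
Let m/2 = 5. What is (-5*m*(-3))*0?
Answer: 0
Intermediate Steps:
m = 10 (m = 2*5 = 10)
(-5*m*(-3))*0 = (-5*10*(-3))*0 = -50*(-3)*0 = 150*0 = 0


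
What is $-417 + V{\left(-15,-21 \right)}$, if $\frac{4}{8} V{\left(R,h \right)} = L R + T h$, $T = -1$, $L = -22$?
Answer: $285$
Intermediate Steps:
$V{\left(R,h \right)} = - 44 R - 2 h$ ($V{\left(R,h \right)} = 2 \left(- 22 R - h\right) = 2 \left(- h - 22 R\right) = - 44 R - 2 h$)
$-417 + V{\left(-15,-21 \right)} = -417 - -702 = -417 + \left(660 + 42\right) = -417 + 702 = 285$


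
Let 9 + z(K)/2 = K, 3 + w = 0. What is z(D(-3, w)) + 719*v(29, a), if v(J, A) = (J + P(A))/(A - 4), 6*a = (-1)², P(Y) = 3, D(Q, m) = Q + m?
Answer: -138738/23 ≈ -6032.1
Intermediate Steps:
w = -3 (w = -3 + 0 = -3)
z(K) = -18 + 2*K
a = ⅙ (a = (⅙)*(-1)² = (⅙)*1 = ⅙ ≈ 0.16667)
v(J, A) = (3 + J)/(-4 + A) (v(J, A) = (J + 3)/(A - 4) = (3 + J)/(-4 + A))
z(D(-3, w)) + 719*v(29, a) = (-18 + 2*(-3 - 3)) + 719*((3 + 29)/(-4 + ⅙)) = (-18 + 2*(-6)) + 719*(32/(-23/6)) = (-18 - 12) + 719*(-6/23*32) = -30 + 719*(-192/23) = -30 - 138048/23 = -138738/23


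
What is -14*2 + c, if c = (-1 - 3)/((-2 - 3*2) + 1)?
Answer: -192/7 ≈ -27.429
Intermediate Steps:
c = 4/7 (c = -4/((-2 - 6) + 1) = -4/(-8 + 1) = -4/(-7) = -4*(-⅐) = 4/7 ≈ 0.57143)
-14*2 + c = -14*2 + 4/7 = -28 + 4/7 = -192/7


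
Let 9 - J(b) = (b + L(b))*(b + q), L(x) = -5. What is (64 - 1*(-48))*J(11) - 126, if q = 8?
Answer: -11886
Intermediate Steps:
J(b) = 9 - (-5 + b)*(8 + b) (J(b) = 9 - (b - 5)*(b + 8) = 9 - (-5 + b)*(8 + b))
(64 - 1*(-48))*J(11) - 126 = (64 - 1*(-48))*(49 - 1*11² - 3*11) - 126 = (64 + 48)*(49 - 1*121 - 33) - 126 = 112*(49 - 121 - 33) - 126 = 112*(-105) - 126 = -11760 - 126 = -11886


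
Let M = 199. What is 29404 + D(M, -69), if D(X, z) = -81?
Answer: 29323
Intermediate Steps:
29404 + D(M, -69) = 29404 - 81 = 29323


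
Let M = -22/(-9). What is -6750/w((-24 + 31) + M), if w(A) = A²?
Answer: -21870/289 ≈ -75.675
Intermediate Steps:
M = 22/9 (M = -22*(-⅑) = 22/9 ≈ 2.4444)
-6750/w((-24 + 31) + M) = -6750/((-24 + 31) + 22/9)² = -6750/(7 + 22/9)² = -6750/((85/9)²) = -6750/7225/81 = -6750*81/7225 = -21870/289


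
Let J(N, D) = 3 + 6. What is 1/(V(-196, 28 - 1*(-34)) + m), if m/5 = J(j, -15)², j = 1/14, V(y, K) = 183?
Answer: 1/588 ≈ 0.0017007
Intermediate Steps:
j = 1/14 ≈ 0.071429
J(N, D) = 9
m = 405 (m = 5*9² = 5*81 = 405)
1/(V(-196, 28 - 1*(-34)) + m) = 1/(183 + 405) = 1/588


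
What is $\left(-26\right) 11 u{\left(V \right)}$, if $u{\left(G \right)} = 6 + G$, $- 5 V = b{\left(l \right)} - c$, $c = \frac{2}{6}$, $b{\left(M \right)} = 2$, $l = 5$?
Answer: $- \frac{4862}{3} \approx -1620.7$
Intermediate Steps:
$c = \frac{1}{3}$ ($c = 2 \cdot \frac{1}{6} = \frac{1}{3} \approx 0.33333$)
$V = - \frac{1}{3}$ ($V = - \frac{2 - \frac{1}{3}}{5} = \left(- \frac{1}{5}\right) \frac{5}{3} = - \frac{1}{3} \approx -0.33333$)
$\left(-26\right) 11 u{\left(V \right)} = \left(-26\right) 11 \left(6 - \frac{1}{3}\right) = \left(-286\right) \frac{17}{3} = - \frac{4862}{3}$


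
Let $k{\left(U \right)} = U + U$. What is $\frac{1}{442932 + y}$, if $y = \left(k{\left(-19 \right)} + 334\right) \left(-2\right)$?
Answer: $\frac{1}{442340} \approx 2.2607 \cdot 10^{-6}$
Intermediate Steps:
$k{\left(U \right)} = 2 U$
$y = -592$ ($y = \left(2 \left(-19\right) + 334\right) \left(-2\right) = \left(-38 + 334\right) \left(-2\right) = 296 \left(-2\right) = -592$)
$\frac{1}{442932 + y} = \frac{1}{442932 - 592} = \frac{1}{442340}$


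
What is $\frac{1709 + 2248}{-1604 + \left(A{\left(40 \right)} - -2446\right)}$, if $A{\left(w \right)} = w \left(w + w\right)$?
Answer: $\frac{3957}{4042} \approx 0.97897$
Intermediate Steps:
$A{\left(w \right)} = 2 w^{2}$ ($A{\left(w \right)} = w 2 w = 2 w^{2}$)
$\frac{1709 + 2248}{-1604 + \left(A{\left(40 \right)} - -2446\right)} = \frac{1709 + 2248}{-1604 - \left(-2446 - 2 \cdot 40^{2}\right)} = \frac{3957}{-1604 + \left(2 \cdot 1600 + 2446\right)} = \frac{3957}{-1604 + \left(3200 + 2446\right)} = \frac{3957}{-1604 + 5646} = \frac{3957}{4042}$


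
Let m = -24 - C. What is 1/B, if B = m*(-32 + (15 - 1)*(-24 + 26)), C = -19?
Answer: 1/20 ≈ 0.050000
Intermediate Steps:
m = -5 (m = -24 - 1*(-19) = -24 + 19 = -5)
B = 20 (B = -5*(-32 + (15 - 1)*(-24 + 26)) = -5*(-32 + 14*2) = -5*(-32 + 28) = -5*(-4) = 20)
1/B = 1/20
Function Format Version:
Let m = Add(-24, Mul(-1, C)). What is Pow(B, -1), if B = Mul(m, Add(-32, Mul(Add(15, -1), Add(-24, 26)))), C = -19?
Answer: Rational(1, 20) ≈ 0.050000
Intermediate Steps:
m = -5 (m = Add(-24, Mul(-1, -19)) = Add(-24, 19) = -5)
B = 20 (B = Mul(-5, Add(-32, Mul(Add(15, -1), Add(-24, 26)))) = Mul(-5, Add(-32, Mul(14, 2))) = Mul(-5, Add(-32, 28)) = Mul(-5, -4) = 20)
Pow(B, -1) = Pow(20, -1) = Rational(1, 20)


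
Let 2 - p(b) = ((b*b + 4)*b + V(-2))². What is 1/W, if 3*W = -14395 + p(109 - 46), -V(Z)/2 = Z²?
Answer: -1/20881866358 ≈ -4.7888e-11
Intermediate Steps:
V(Z) = -2*Z²
p(b) = 2 - (-8 + b*(4 + b²))² (p(b) = 2 - ((b*b + 4)*b - 2*(-2)²)² = 2 - ((b² + 4)*b - 2*4)² = 2 - ((4 + b²)*b - 8)² = 2 - (b*(4 + b²) - 8)² = 2 - (-8 + b*(4 + b²))²)
W = -20881866358 (W = (-14395 + (2 - (-8 + (109 - 46)³ + 4*(109 - 46))²))/3 = (-14395 + (2 - (-8 + 63³ + 4*63)²))/3 = (-14395 + (2 - (-8 + 250047 + 252)²))/3 = (-14395 + (2 - 1*250291²))/3 = (-14395 + (2 - 1*62645584681))/3 = (-14395 + (2 - 62645584681))/3 = (-14395 - 62645584679)/3 = (⅓)*(-62645599074) = -20881866358)
1/W = 1/(-20881866358) = -1/20881866358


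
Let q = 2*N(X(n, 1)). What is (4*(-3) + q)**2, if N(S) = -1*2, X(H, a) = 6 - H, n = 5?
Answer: 256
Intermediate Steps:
N(S) = -2
q = -4 (q = 2*(-2) = -4)
(4*(-3) + q)**2 = (4*(-3) - 4)**2 = (-12 - 4)**2 = (-16)**2 = 256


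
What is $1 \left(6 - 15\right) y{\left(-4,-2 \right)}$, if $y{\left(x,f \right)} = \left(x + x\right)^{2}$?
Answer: $-576$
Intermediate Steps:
$y{\left(x,f \right)} = 4 x^{2}$ ($y{\left(x,f \right)} = \left(2 x\right)^{2} = 4 x^{2}$)
$1 \left(6 - 15\right) y{\left(-4,-2 \right)} = 1 \left(6 - 15\right) 4 \left(-4\right)^{2} = 1 \left(6 - 15\right) 4 \cdot 16 = 1 \left(-9\right) 64 = \left(-9\right) 64 = -576$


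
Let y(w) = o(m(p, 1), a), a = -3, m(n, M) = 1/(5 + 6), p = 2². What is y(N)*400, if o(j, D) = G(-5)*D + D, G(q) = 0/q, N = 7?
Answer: -1200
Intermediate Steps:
p = 4
G(q) = 0
m(n, M) = 1/11
o(j, D) = D (o(j, D) = 0*D + D = 0 + D = D)
y(w) = -3
y(N)*400 = -3*400 = -1200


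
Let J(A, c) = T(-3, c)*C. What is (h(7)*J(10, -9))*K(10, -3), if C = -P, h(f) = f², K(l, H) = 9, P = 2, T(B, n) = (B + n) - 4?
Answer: 14112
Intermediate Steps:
T(B, n) = -4 + B + n
C = -2 (C = -1*2 = -2)
J(A, c) = 14 - 2*c (J(A, c) = (-4 - 3 + c)*(-2) = (-7 + c)*(-2) = 14 - 2*c)
(h(7)*J(10, -9))*K(10, -3) = (7²*(14 - 2*(-9)))*9 = (49*(14 + 18))*9 = (49*32)*9 = 1568*9 = 14112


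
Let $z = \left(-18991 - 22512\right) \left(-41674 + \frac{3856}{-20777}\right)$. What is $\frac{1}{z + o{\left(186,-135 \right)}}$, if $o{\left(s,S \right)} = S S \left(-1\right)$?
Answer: $\frac{20777}{35935597923837} \approx 5.7817 \cdot 10^{-10}$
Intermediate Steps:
$z = \frac{35935976584662}{20777}$ ($z = - 41503 \left(-41674 + 3856 \left(- \frac{1}{20777}\right)\right) = - 41503 \left(-41674 - \frac{3856}{20777}\right) = \left(-41503\right) \left(- \frac{865864554}{20777}\right) = \frac{35935976584662}{20777} \approx 1.7296 \cdot 10^{9}$)
$o{\left(s,S \right)} = - S^{2}$ ($o{\left(s,S \right)} = S^{2} \left(-1\right) = - S^{2}$)
$\frac{1}{z + o{\left(186,-135 \right)}} = \frac{1}{\frac{35935976584662}{20777} - \left(-135\right)^{2}} = \frac{1}{\frac{35935976584662}{20777} - 18225} = \frac{1}{\frac{35935597923837}{20777}} = \frac{20777}{35935597923837}$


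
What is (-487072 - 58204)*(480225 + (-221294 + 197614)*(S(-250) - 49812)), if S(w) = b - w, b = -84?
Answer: -641297743136380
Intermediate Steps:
S(w) = -84 - w
(-487072 - 58204)*(480225 + (-221294 + 197614)*(S(-250) - 49812)) = (-487072 - 58204)*(480225 + (-221294 + 197614)*((-84 - 1*(-250)) - 49812)) = -545276*(480225 - 23680*((-84 + 250) - 49812)) = -545276*(480225 - 23680*(166 - 49812)) = -545276*(480225 - 23680*(-49646)) = -545276*(480225 + 1175617280) = -545276*1176097505 = -641297743136380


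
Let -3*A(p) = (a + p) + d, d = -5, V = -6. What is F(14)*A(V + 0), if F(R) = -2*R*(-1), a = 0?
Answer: 308/3 ≈ 102.67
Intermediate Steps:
F(R) = 2*R
A(p) = 5/3 - p/3 (A(p) = -((0 + p) - 5)/3 = -(p - 5)/3 = -(-5 + p)/3 = 5/3 - p/3)
F(14)*A(V + 0) = (2*14)*(5/3 - (-6 + 0)/3) = 28*(5/3 - ⅓*(-6)) = 28*(5/3 + 2) = 28*(11/3) = 308/3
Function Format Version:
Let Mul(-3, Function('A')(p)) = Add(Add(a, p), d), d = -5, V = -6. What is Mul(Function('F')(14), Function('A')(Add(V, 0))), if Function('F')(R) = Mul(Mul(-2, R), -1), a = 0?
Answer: Rational(308, 3) ≈ 102.67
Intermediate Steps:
Function('F')(R) = Mul(2, R)
Function('A')(p) = Add(Rational(5, 3), Mul(Rational(-1, 3), p)) (Function('A')(p) = Mul(Rational(-1, 3), Add(Add(0, p), -5)) = Mul(Rational(-1, 3), Add(p, -5)) = Mul(Rational(-1, 3), Add(-5, p)) = Add(Rational(5, 3), Mul(Rational(-1, 3), p)))
Mul(Function('F')(14), Function('A')(Add(V, 0))) = Mul(Mul(2, 14), Add(Rational(5, 3), Mul(Rational(-1, 3), Add(-6, 0)))) = Mul(28, Add(Rational(5, 3), Mul(Rational(-1, 3), -6))) = Mul(28, Add(Rational(5, 3), 2)) = Mul(28, Rational(11, 3)) = Rational(308, 3)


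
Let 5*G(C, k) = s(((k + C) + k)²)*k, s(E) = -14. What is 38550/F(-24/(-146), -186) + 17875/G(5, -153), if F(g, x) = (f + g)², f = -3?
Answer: 16439518825/3399354 ≈ 4836.1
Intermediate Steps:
G(C, k) = -14*k/5 (G(C, k) = (-14*k)/5 = -14*k/5)
F(g, x) = (-3 + g)²
38550/F(-24/(-146), -186) + 17875/G(5, -153) = 38550/((-3 - 24/(-146))²) + 17875/((-14/5*(-153))) = 38550/((-3 - 24*(-1/146))²) + 17875/(2142/5) = 38550/((-3 + 12/73)²) + 17875*(5/2142) = 38550/((-207/73)²) + 89375/2142 = 38550/(42849/5329) + 89375/2142 = 38550*(5329/42849) + 89375/2142 = 68477650/14283 + 89375/2142 = 16439518825/3399354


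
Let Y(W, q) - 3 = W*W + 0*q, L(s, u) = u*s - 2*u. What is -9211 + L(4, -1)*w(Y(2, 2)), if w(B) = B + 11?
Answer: -9247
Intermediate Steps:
L(s, u) = -2*u + s*u (L(s, u) = s*u - 2*u = -2*u + s*u)
Y(W, q) = 3 + W**2 (Y(W, q) = 3 + (W*W + 0*q) = 3 + (W**2 + 0) = 3 + W**2)
w(B) = 11 + B
-9211 + L(4, -1)*w(Y(2, 2)) = -9211 + (-(-2 + 4))*(11 + (3 + 2**2)) = -9211 + (-1*2)*(11 + (3 + 4)) = -9211 - 2*(11 + 7) = -9211 - 2*18 = -9211 - 36 = -9247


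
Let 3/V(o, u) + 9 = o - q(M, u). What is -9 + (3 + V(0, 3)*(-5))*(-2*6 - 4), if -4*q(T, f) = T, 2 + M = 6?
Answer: -87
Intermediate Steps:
M = 4 (M = -2 + 6 = 4)
q(T, f) = -T/4
V(o, u) = 3/(-8 + o) (V(o, u) = 3/(-9 + (o - (-1)*4/4)) = 3/(-9 + (o - 1*(-1))) = 3/(-9 + (o + 1)) = 3/(-9 + (1 + o)) = 3/(-8 + o))
-9 + (3 + V(0, 3)*(-5))*(-2*6 - 4) = -9 + (3 + (3/(-8 + 0))*(-5))*(-2*6 - 4) = -9 + (3 + (3/(-8))*(-5))*(-12 - 4) = -9 + (3 + (3*(-⅛))*(-5))*(-16) = -9 + (3 - 3/8*(-5))*(-16) = -9 + (3 + 15/8)*(-16) = -9 + (39/8)*(-16) = -9 - 78 = -87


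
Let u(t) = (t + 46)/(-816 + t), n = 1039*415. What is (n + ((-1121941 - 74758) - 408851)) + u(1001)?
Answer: -217256478/185 ≈ -1.1744e+6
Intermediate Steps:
n = 431185
u(t) = (46 + t)/(-816 + t)
(n + ((-1121941 - 74758) - 408851)) + u(1001) = (431185 + ((-1121941 - 74758) - 408851)) + (46 + 1001)/(-816 + 1001) = (431185 + (-1196699 - 408851)) + 1047/185 = (431185 - 1605550) + (1/185)*1047 = -1174365 + 1047/185 = -217256478/185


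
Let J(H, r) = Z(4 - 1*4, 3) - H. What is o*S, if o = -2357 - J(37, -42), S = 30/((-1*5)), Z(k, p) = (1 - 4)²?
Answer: 13974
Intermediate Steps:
Z(k, p) = 9 (Z(k, p) = (-3)² = 9)
J(H, r) = 9 - H
S = -6 (S = 30/(-5) = 30*(-⅕) = -6)
o = -2329 (o = -2357 - (9 - 1*37) = -2357 - (9 - 37) = -2357 - 1*(-28) = -2357 + 28 = -2329)
o*S = -2329*(-6) = 13974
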